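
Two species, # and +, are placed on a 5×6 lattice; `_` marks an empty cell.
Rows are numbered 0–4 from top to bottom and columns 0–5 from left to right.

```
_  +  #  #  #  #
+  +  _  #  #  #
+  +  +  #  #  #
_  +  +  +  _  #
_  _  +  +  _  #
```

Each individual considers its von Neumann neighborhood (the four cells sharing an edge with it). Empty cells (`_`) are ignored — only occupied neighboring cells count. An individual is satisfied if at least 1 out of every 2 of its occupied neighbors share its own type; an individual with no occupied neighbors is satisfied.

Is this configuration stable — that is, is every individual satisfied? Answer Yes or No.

Row 0: (0,1)+ 1/2 satisfied · (0,2)# 1/2 satisfied · (0,3)# 3/3 satisfied · (0,4)# 3/3 satisfied · (0,5)# 2/2 satisfied
Row 1: (1,0)+ 2/2 satisfied · (1,1)+ 3/3 satisfied · (1,3)# 3/3 satisfied · (1,4)# 4/4 satisfied · (1,5)# 3/3 satisfied
Row 2: (2,0)+ 2/2 satisfied · (2,1)+ 4/4 satisfied · (2,2)+ 2/3 satisfied · (2,3)# 2/4 satisfied · (2,4)# 3/3 satisfied · (2,5)# 3/3 satisfied
Row 3: (3,1)+ 2/2 satisfied · (3,2)+ 4/4 satisfied · (3,3)+ 2/3 satisfied · (3,5)# 2/2 satisfied
Row 4: (4,2)+ 2/2 satisfied · (4,3)+ 2/2 satisfied · (4,5)# 1/1 satisfied
All meet the threshold, so the configuration is stable.

Yes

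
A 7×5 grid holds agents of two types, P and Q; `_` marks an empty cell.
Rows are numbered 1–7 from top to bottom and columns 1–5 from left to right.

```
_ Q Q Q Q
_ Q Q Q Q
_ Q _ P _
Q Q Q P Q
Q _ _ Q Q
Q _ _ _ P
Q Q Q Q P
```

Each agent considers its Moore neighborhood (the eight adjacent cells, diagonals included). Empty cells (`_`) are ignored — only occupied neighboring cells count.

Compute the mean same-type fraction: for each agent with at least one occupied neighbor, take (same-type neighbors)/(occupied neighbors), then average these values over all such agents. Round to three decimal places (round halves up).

0.764

Row 1: (1,2)Q 3/3 · (1,3)Q 5/5 · (1,4)Q 5/5 · (1,5)Q 3/3
Row 2: (2,2)Q 4/4 · (2,3)Q 6/7 · (2,4)Q 5/6 · (2,5)Q 3/4
Row 3: (3,2)Q 5/5 · (3,4)P 1/6
Row 4: (4,1)Q 3/3 · (4,2)Q 4/4 · (4,3)Q 3/5 · (4,4)P 1/5 · (4,5)Q 2/4
Row 5: (5,1)Q 3/3 · (5,4)Q 3/5 · (5,5)Q 2/4
Row 6: (6,1)Q 3/3 · (6,5)P 1/4
Row 7: (7,1)Q 2/2 · (7,2)Q 3/3 · (7,3)Q 2/2 · (7,4)Q 1/3 · (7,5)P 1/2
Sum over 25 agents: 3/3 + 5/5 + 5/5 + 3/3 + 4/4 + 6/7 + 5/6 + 3/4 + 5/5 + 1/6 + 3/3 + 4/4 + 3/5 + 1/5 + 2/4 + 3/3 + 3/5 + 2/4 + 3/3 + 1/4 + 2/2 + 3/3 + 2/2 + 1/3 + 1/2 = 4009/210; mean = 4009/210 ÷ 25 = 4009/5250 = 0.763619… → 0.764.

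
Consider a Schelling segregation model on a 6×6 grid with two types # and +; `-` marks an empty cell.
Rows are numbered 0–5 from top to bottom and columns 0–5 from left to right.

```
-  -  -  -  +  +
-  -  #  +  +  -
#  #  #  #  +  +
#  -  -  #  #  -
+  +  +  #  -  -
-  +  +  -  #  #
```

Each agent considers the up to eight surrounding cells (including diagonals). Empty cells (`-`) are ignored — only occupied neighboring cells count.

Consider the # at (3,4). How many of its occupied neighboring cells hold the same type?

3

Occupied neighbors of (3,4): (2,3)=#, (2,4)=+, (2,5)=+, (3,3)=#, (4,3)=#.
Same type (#): 3 of 5.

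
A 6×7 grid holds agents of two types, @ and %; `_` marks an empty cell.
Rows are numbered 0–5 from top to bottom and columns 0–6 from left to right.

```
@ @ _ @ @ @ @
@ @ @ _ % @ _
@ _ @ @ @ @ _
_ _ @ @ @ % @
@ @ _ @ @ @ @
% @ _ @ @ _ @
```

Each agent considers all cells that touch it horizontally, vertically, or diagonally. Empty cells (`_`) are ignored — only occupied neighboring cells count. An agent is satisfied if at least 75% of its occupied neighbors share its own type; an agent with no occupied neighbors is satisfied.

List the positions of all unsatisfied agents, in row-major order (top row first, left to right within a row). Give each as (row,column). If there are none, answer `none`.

Row 0: (0,0)@ 3/3 ok · (0,1)@ 4/4 ok · (0,3)@ 2/3 unhappy · (0,4)@ 3/4 ok · (0,5)@ 3/4 ok · (0,6)@ 2/2 ok
Row 1: (1,0)@ 4/4 ok · (1,1)@ 6/6 ok · (1,2)@ 5/5 ok · (1,4)% 0/7 unhappy · (1,5)@ 5/6 ok
Row 2: (2,0)@ 2/2 ok · (2,2)@ 5/5 ok · (2,3)@ 6/7 ok · (2,4)@ 5/7 unhappy · (2,5)@ 4/6 unhappy
Row 3: (3,2)@ 5/5 ok · (3,3)@ 7/7 ok · (3,4)@ 7/8 ok · (3,5)% 0/7 unhappy · (3,6)@ 3/4 ok
Row 4: (4,0)@ 2/3 unhappy · (4,1)@ 3/4 ok · (4,3)@ 6/6 ok · (4,4)@ 6/7 ok · (4,5)@ 6/7 ok · (4,6)@ 3/4 ok
Row 5: (5,0)% 0/3 unhappy · (5,1)@ 2/3 unhappy · (5,3)@ 3/3 ok · (5,4)@ 4/4 ok · (5,6)@ 2/2 ok

(0,3), (1,4), (2,4), (2,5), (3,5), (4,0), (5,0), (5,1)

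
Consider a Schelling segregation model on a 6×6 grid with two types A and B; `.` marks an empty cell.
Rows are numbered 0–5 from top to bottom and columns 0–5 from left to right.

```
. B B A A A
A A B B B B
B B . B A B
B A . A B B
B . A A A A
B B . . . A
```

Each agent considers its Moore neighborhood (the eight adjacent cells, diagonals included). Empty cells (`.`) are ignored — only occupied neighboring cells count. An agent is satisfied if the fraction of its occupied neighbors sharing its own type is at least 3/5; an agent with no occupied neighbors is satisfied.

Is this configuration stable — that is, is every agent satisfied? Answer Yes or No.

Row 0: (0,1)B 2/4 ✗ · (0,2)B 3/5 ✓ · (0,3)A 1/5 ✗ · (0,4)A 2/5 ✗ · (0,5)A 1/3 ✗
Row 1: (1,0)A 1/4 ✗ · (1,1)A 1/6 ✗ · (1,2)B 5/7 ✓ · (1,3)B 4/7 ✗ · (1,4)B 4/8 ✗ · (1,5)B 2/5 ✗
Row 2: (2,0)B 2/5 ✗ · (2,1)B 3/6 ✗ · (2,3)B 4/6 ✓ · (2,4)A 1/8 ✗ · (2,5)B 4/5 ✓
Row 3: (3,0)B 3/4 ✓ · (3,1)A 1/5 ✗ · (3,3)A 4/6 ✓ · (3,4)B 3/8 ✗ · (3,5)B 2/5 ✗
Row 4: (4,0)B 3/4 ✓ · (4,2)A 3/4 ✓ · (4,3)A 3/4 ✓ · (4,4)A 4/6 ✓ · (4,5)A 2/4 ✗
Row 5: (5,0)B 2/2 ✓ · (5,1)B 2/3 ✓ · (5,5)A 2/2 ✓
For instance (0,1) has only 2/4 same-type neighbors, below 3/5.

No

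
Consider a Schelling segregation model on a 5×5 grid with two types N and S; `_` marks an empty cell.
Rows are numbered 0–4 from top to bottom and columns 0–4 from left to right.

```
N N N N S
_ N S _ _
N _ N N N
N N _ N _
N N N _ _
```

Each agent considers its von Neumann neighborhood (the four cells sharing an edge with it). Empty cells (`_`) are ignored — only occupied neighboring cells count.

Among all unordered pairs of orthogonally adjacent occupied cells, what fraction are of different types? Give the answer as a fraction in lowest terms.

4/17

Scan each occupied cell's neighbors to the right and below so each pair is counted once.
From row 0: 2 unlike of 6 pairs (running 2/6).
From row 1: 2 unlike of 2 pairs (running 4/8).
From row 2: 0 unlike of 4 pairs (running 4/12).
From row 3: 0 unlike of 3 pairs (running 4/15).
From row 4: 0 unlike of 2 pairs (running 4/17).
Total adjacent occupied pairs: 17; unlike-type pairs: 4.
4/17 is already in lowest terms.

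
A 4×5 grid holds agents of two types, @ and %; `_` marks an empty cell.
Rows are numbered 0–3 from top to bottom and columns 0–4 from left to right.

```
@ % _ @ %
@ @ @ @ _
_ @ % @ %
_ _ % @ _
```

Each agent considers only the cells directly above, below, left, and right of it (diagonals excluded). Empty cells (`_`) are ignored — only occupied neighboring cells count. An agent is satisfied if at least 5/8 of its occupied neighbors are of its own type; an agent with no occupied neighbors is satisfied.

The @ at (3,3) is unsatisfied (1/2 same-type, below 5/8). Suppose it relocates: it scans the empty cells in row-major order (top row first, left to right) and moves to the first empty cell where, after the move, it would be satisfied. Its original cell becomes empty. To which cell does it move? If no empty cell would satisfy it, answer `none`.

Vacating (3,3). Empty cells in order:
  (0,2): 2/3 same-type → satisfied — stop here.

(0,2)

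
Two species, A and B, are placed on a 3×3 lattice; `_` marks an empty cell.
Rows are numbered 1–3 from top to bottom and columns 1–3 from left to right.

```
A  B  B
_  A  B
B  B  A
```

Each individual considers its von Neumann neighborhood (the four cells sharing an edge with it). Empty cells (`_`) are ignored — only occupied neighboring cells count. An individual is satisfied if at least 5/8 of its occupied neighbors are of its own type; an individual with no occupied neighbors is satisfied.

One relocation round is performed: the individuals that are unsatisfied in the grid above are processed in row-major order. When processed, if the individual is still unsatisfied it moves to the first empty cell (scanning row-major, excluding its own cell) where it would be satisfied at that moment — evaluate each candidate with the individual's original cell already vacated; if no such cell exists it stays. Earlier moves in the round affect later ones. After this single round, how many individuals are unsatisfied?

Initially unsatisfied (in order): (1,1), (1,2), (2,2), (2,3), (3,2), (3,3).
  (1,1): no empty cell satisfies it; stays.
  (1,2): no empty cell satisfies it; stays.
  (2,2): no empty cell satisfies it; stays.
  (2,3): no empty cell satisfies it; stays.
  (3,2): no empty cell satisfies it; stays.
  (3,3) → (2,1).
Resulting grid:
A B B
A A B
B B _
Unsatisfied now: (1,1), (1,2), (2,2), (2,3), (3,1), (3,2).

6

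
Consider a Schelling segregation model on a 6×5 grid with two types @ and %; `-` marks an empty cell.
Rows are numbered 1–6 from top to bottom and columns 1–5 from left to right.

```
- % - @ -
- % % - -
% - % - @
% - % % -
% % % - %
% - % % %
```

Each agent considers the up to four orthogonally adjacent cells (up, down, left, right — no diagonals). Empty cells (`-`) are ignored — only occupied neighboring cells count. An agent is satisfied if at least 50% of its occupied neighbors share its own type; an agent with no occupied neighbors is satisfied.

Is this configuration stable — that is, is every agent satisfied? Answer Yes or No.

(1,2)% 1/1 ✓
(1,4)@ 0/0 ✓
(2,2)% 2/2 ✓
(2,3)% 2/2 ✓
(3,1)% 1/1 ✓
(3,3)% 2/2 ✓
(3,5)@ 0/0 ✓
(4,1)% 2/2 ✓
(4,3)% 3/3 ✓
(4,4)% 1/1 ✓
(5,1)% 3/3 ✓
(5,2)% 2/2 ✓
(5,3)% 3/3 ✓
(5,5)% 1/1 ✓
(6,1)% 1/1 ✓
(6,3)% 2/2 ✓
(6,4)% 2/2 ✓
(6,5)% 2/2 ✓
All meet the threshold, so the configuration is stable.

Yes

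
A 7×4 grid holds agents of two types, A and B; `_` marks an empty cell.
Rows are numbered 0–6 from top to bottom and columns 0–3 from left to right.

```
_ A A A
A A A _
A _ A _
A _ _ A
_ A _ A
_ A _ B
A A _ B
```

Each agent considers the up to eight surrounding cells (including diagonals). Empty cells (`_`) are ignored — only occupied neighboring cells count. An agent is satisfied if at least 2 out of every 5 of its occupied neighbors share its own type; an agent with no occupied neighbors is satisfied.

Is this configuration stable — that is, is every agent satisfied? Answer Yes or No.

(0,1)A 4/4 ok
(0,2)A 4/4 ok
(0,3)A 2/2 ok
(1,0)A 3/3 ok
(1,1)A 6/6 ok
(1,2)A 5/5 ok
(2,0)A 3/3 ok
(2,2)A 3/3 ok
(3,0)A 2/2 ok
(3,3)A 2/2 ok
(4,1)A 2/2 ok
(4,3)A 1/2 ok
(5,1)A 3/3 ok
(5,3)B 1/2 ok
(6,0)A 2/2 ok
(6,1)A 2/2 ok
(6,3)B 1/1 ok
All meet the threshold, so the configuration is stable.

Yes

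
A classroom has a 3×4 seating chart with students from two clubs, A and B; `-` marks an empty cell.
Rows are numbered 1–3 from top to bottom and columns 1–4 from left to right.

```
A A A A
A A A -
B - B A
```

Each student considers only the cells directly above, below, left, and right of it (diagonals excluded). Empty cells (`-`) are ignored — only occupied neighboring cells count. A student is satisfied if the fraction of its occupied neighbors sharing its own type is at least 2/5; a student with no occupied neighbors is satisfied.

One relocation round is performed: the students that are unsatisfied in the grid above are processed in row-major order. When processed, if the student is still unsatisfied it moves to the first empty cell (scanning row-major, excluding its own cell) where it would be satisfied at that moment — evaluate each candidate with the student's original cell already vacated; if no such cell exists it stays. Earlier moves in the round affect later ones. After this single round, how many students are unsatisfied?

0

Initially unsatisfied (in order): (3,1), (3,3), (3,4).
  (3,1) → (3,2).
  (3,3) → (3,1).
  (3,4): now satisfied by earlier moves; stays.
Resulting grid:
A A A A
A A A -
B B - A
All satisfied now.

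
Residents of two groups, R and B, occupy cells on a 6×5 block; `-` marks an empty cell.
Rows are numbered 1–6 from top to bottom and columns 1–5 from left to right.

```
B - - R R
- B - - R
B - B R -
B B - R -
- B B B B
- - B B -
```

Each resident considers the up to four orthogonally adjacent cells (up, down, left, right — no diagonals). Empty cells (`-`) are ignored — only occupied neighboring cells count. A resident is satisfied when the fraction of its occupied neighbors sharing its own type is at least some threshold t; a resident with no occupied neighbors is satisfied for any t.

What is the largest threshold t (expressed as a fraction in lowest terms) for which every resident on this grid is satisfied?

Row 1: (1,1)B — no occupied neighbors · (1,4)R 1/1 · (1,5)R 2/2
Row 2: (2,2)B — no occupied neighbors · (2,5)R 1/1
Row 3: (3,1)B 1/1 · (3,3)B 0/1 · (3,4)R 1/2
Row 4: (4,1)B 2/2 · (4,2)B 2/2 · (4,4)R 1/2
Row 5: (5,2)B 2/2 · (5,3)B 3/3 · (5,4)B 3/4 · (5,5)B 1/1
Row 6: (6,3)B 2/2 · (6,4)B 2/2
The smallest same-type fraction is 0/1 at (3,3), which reduces to 0/1. Any threshold above that leaves this resident unsatisfied.

0/1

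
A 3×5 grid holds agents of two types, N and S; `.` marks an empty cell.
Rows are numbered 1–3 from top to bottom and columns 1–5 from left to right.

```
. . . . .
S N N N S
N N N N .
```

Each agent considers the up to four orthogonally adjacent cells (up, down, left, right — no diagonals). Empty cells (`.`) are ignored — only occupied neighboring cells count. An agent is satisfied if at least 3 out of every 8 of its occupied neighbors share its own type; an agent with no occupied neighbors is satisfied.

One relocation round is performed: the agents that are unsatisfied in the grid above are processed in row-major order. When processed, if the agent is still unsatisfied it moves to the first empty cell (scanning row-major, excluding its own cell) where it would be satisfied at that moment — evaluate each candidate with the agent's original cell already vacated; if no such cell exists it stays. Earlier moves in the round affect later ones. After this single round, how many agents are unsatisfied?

Initially unsatisfied (in order): (2,1), (2,5).
  (2,1) → (1,1).
  (2,5) → (1,2).
Resulting grid:
S S . . .
. N N N .
N N N N .
All satisfied now.

0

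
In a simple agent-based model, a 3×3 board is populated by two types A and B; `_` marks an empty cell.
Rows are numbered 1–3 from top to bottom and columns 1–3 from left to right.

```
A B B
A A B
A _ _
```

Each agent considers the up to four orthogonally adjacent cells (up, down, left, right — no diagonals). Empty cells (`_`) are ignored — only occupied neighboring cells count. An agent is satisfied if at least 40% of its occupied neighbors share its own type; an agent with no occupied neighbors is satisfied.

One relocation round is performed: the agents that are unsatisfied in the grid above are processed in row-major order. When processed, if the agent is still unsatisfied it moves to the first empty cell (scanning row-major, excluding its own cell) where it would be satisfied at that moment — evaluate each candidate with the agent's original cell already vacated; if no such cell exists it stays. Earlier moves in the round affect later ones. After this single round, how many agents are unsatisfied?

Initially unsatisfied (in order): (1,2), (2,2).
  (1,2) → (3,3).
  (2,2): now satisfied by earlier moves; stays.
Resulting grid:
A _ B
A A B
A _ B
All satisfied now.

0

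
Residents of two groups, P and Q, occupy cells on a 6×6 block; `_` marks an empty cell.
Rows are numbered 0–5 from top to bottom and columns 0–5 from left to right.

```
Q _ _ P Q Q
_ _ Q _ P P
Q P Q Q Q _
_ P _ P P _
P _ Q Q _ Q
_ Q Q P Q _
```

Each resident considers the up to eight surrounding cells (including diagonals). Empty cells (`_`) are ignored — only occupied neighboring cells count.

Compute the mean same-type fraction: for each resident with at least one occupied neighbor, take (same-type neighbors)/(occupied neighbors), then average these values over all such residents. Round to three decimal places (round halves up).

0.373

Row 0: (0,0)Q — no occupied neighbors · (0,3)P 1/3 · (0,4)Q 1/4 · (0,5)Q 1/3
Row 1: (1,2)Q 2/4 · (1,4)P 2/6 · (1,5)P 1/4
Row 2: (2,0)Q 0/2 · (2,1)P 1/4 · (2,2)Q 2/5 · (2,3)Q 3/6 · (2,4)Q 1/5
Row 3: (3,1)P 2/5 · (3,3)P 1/6 · (3,4)P 1/5
Row 4: (4,0)P 1/2 · (4,2)Q 3/6 · (4,3)Q 3/6 · (4,5)Q 1/2
Row 5: (5,1)Q 2/3 · (5,2)Q 3/4 · (5,3)P 0/4 · (5,4)Q 2/3
Sum over 22 residents: 1/3 + 1/4 + 1/3 + 2/4 + 2/6 + 1/4 + 0/2 + 1/4 + 2/5 + 3/6 + 1/5 + 2/5 + 1/6 + 1/5 + 1/2 + 3/6 + 3/6 + 1/2 + 2/3 + 3/4 + 0/4 + 2/3 = 41/5; mean = 41/5 ÷ 22 = 41/110 = 0.372727… → 0.373.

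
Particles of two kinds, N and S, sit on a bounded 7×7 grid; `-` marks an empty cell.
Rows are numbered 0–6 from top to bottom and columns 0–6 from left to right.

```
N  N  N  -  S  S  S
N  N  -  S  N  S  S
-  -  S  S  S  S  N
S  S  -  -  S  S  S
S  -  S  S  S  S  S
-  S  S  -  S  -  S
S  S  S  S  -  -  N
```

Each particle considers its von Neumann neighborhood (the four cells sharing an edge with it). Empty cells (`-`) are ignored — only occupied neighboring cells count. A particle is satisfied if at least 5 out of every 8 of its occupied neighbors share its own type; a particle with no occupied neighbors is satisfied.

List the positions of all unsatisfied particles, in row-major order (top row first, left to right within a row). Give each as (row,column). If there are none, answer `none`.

(0,4), (1,3), (1,4), (2,6), (5,6), (6,6)

Row 0: (0,0)N 2/2 ✓ · (0,1)N 3/3 ✓ · (0,2)N 1/1 ✓ · (0,4)S 1/2 ✗ · (0,5)S 3/3 ✓ · (0,6)S 2/2 ✓
Row 1: (1,0)N 2/2 ✓ · (1,1)N 2/2 ✓ · (1,3)S 1/2 ✗ · (1,4)N 0/4 ✗ · (1,5)S 3/4 ✓ · (1,6)S 2/3 ✓
Row 2: (2,2)S 1/1 ✓ · (2,3)S 3/3 ✓ · (2,4)S 3/4 ✓ · (2,5)S 3/4 ✓ · (2,6)N 0/3 ✗
Row 3: (3,0)S 2/2 ✓ · (3,1)S 1/1 ✓ · (3,4)S 3/3 ✓ · (3,5)S 4/4 ✓ · (3,6)S 2/3 ✓
Row 4: (4,0)S 1/1 ✓ · (4,2)S 2/2 ✓ · (4,3)S 2/2 ✓ · (4,4)S 4/4 ✓ · (4,5)S 3/3 ✓ · (4,6)S 3/3 ✓
Row 5: (5,1)S 2/2 ✓ · (5,2)S 3/3 ✓ · (5,4)S 1/1 ✓ · (5,6)S 1/2 ✗
Row 6: (6,0)S 1/1 ✓ · (6,1)S 3/3 ✓ · (6,2)S 3/3 ✓ · (6,3)S 1/1 ✓ · (6,6)N 0/1 ✗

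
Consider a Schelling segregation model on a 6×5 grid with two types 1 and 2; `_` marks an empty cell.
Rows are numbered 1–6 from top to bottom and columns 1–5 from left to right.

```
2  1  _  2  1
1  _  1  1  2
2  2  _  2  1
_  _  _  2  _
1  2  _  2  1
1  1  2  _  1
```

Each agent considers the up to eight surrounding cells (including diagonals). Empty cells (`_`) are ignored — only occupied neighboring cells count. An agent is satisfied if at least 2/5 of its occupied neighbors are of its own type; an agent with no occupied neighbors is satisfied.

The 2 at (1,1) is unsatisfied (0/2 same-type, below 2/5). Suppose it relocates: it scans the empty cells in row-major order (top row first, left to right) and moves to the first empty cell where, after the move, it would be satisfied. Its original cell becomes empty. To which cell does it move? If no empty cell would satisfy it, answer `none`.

Vacating (1,1). Empty cells in order:
  (1,3): 1/4 same-type → still unsatisfied.
  (2,2): 2/5 same-type → satisfied — stop here.

(2,2)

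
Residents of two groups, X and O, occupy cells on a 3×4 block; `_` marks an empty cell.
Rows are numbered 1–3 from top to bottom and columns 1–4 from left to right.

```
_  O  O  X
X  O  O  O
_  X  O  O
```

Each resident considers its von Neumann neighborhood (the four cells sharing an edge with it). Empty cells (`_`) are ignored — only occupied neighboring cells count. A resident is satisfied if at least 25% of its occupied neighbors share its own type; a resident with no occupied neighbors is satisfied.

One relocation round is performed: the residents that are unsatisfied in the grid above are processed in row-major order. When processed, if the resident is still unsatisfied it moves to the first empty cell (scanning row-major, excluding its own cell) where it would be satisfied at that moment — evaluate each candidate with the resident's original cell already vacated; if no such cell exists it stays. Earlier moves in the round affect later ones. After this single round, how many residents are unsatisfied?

Initially unsatisfied (in order): (1,4), (2,1), (3,2).
  (1,4) → (1,1).
  (2,1): now satisfied by earlier moves; stays.
  (3,2) → (3,1).
Resulting grid:
X O O _
X O O O
X _ O O
All satisfied now.

0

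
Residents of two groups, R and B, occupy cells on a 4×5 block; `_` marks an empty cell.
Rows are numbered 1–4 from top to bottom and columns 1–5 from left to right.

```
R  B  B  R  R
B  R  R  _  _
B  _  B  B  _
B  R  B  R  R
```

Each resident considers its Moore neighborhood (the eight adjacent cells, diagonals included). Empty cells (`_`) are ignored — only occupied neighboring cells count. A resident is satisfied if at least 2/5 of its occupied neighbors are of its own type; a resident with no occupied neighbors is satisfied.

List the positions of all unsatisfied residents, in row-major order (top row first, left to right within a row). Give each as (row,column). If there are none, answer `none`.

(1,1)R 1/3 ✗
(1,2)B 2/5 ✓
(1,3)B 1/4 ✗
(1,4)R 2/3 ✓
(1,5)R 1/1 ✓
(2,1)B 2/4 ✓
(2,2)R 2/7 ✗
(2,3)R 2/6 ✗
(3,1)B 2/4 ✓
(3,3)B 2/6 ✗
(3,4)B 2/5 ✓
(4,1)B 1/2 ✓
(4,2)R 0/4 ✗
(4,3)B 2/4 ✓
(4,4)R 1/4 ✗
(4,5)R 1/2 ✓

(1,1), (1,3), (2,2), (2,3), (3,3), (4,2), (4,4)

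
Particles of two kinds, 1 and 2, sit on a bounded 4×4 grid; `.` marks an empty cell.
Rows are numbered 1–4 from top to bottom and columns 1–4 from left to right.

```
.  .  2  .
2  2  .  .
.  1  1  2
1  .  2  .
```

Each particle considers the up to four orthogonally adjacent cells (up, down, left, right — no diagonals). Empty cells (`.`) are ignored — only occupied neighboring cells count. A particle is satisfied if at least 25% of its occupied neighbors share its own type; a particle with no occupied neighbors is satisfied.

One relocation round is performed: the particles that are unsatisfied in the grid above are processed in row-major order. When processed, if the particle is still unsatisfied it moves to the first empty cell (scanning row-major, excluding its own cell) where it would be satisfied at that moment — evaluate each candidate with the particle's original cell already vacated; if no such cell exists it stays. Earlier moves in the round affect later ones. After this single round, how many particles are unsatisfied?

0

Initially unsatisfied (in order): (3,4), (4,3).
  (3,4) → (1,1).
  (4,3) → (1,2).
Resulting grid:
2 2 2 .
2 2 . .
. 1 1 .
1 . . .
All satisfied now.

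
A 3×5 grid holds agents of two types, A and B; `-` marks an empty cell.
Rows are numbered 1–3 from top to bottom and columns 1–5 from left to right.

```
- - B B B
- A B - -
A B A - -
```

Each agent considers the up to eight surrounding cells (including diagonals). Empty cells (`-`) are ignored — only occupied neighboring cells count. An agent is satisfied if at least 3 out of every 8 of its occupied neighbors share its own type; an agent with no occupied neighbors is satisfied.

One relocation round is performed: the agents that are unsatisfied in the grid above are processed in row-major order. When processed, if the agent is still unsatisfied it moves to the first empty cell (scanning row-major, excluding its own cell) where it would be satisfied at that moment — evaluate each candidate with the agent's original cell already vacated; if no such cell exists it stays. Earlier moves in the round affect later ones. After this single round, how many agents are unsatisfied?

0

Initially unsatisfied (in order): (3,2), (3,3).
  (3,2) → (1,2).
  (3,3): now satisfied by earlier moves; stays.
Resulting grid:
- B B B B
- A B - -
A - A - -
All satisfied now.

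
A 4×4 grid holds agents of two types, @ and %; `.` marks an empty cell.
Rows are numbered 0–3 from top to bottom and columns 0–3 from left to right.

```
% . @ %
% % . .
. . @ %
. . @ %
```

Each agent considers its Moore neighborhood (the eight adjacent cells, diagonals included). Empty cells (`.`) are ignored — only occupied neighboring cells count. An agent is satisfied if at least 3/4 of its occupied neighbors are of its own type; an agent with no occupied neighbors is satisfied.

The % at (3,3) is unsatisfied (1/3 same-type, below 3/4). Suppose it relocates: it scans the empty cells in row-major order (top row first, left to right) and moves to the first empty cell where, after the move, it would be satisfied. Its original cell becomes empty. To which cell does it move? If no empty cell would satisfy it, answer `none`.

Vacating (3,3). Empty cells in order:
  (0,1): 3/4 same-type → satisfied — stop here.

(0,1)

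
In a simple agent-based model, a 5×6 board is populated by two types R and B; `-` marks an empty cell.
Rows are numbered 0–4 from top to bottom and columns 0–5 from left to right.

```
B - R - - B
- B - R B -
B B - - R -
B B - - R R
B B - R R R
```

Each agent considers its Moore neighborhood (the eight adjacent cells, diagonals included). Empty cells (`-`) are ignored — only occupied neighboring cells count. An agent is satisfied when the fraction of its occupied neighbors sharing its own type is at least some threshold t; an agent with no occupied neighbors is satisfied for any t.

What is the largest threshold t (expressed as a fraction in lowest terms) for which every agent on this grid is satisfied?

1/3

Row 0: (0,0)B 1/1 · (0,2)R 1/2 · (0,5)B 1/1
Row 1: (1,1)B 3/4 · (1,3)R 2/3 · (1,4)B 1/3
Row 2: (2,0)B 4/4 · (2,1)B 4/4 · (2,4)R 3/4
Row 3: (3,0)B 5/5 · (3,1)B 5/5 · (3,4)R 5/5 · (3,5)R 4/4
Row 4: (4,0)B 3/3 · (4,1)B 3/3 · (4,3)R 2/2 · (4,4)R 4/4 · (4,5)R 3/3
The smallest same-type fraction is 1/3 at (1,4), which reduces to 1/3. Any threshold above that leaves this agent unsatisfied.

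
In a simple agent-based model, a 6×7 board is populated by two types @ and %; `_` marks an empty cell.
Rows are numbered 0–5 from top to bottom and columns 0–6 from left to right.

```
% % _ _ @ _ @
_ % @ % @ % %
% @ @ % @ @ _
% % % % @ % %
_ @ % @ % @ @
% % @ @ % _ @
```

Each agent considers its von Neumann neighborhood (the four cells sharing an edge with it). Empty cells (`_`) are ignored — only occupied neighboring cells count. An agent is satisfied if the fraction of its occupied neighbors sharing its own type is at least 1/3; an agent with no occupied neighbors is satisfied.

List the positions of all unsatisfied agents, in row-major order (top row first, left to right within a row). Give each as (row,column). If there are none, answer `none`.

(0,0)% 1/1 ✓
(0,1)% 2/2 ✓
(0,4)@ 1/1 ✓
(0,6)@ 0/1 ✗
(1,1)% 1/3 ✓
(1,2)@ 1/3 ✓
(1,3)% 1/3 ✓
(1,4)@ 2/4 ✓
(1,5)% 1/3 ✓
(1,6)% 1/2 ✓
(2,0)% 1/2 ✓
(2,1)@ 1/4 ✗
(2,2)@ 2/4 ✓
(2,3)% 2/4 ✓
(2,4)@ 3/4 ✓
(2,5)@ 1/3 ✓
(3,0)% 2/2 ✓
(3,1)% 2/4 ✓
(3,2)% 3/4 ✓
(3,3)% 2/4 ✓
(3,4)@ 1/4 ✗
(3,5)% 1/4 ✗
(3,6)% 1/2 ✓
(4,1)@ 0/3 ✗
(4,2)% 1/4 ✗
(4,3)@ 1/4 ✗
(4,4)% 1/4 ✗
(4,5)@ 1/3 ✓
(4,6)@ 2/3 ✓
(5,0)% 1/1 ✓
(5,1)% 1/3 ✓
(5,2)@ 1/3 ✓
(5,3)@ 2/3 ✓
(5,4)% 1/2 ✓
(5,6)@ 1/1 ✓

(0,6), (2,1), (3,4), (3,5), (4,1), (4,2), (4,3), (4,4)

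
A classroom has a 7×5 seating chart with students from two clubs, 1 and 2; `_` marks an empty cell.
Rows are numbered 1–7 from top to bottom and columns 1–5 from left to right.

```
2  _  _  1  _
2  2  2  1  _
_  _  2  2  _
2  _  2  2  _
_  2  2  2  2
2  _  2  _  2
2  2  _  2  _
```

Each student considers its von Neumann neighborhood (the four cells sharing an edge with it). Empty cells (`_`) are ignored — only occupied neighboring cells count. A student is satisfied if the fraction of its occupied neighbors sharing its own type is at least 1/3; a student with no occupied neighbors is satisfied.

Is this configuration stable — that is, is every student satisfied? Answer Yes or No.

Row 1: (1,1)2 1/1 satisfied · (1,4)1 1/1 satisfied
Row 2: (2,1)2 2/2 satisfied · (2,2)2 2/2 satisfied · (2,3)2 2/3 satisfied · (2,4)1 1/3 satisfied
Row 3: (3,3)2 3/3 satisfied · (3,4)2 2/3 satisfied
Row 4: (4,1)2 0/0 satisfied · (4,3)2 3/3 satisfied · (4,4)2 3/3 satisfied
Row 5: (5,2)2 1/1 satisfied · (5,3)2 4/4 satisfied · (5,4)2 3/3 satisfied · (5,5)2 2/2 satisfied
Row 6: (6,1)2 1/1 satisfied · (6,3)2 1/1 satisfied · (6,5)2 1/1 satisfied
Row 7: (7,1)2 2/2 satisfied · (7,2)2 1/1 satisfied · (7,4)2 0/0 satisfied
All meet the threshold, so the configuration is stable.

Yes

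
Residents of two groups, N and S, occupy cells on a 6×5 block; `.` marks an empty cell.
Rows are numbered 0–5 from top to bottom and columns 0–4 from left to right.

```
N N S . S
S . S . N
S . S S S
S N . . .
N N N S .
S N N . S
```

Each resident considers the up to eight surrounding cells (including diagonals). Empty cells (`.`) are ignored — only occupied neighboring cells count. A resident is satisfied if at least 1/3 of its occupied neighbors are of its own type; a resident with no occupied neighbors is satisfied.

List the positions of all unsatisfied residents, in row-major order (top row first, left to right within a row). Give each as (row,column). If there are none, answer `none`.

(0,1), (0,4), (1,4), (3,0), (5,0)

(0,0)N 1/2 satisfied
(0,1)N 1/4 not
(0,2)S 1/2 satisfied
(0,4)S 0/1 not
(1,0)S 1/3 satisfied
(1,2)S 3/4 satisfied
(1,4)N 0/3 not
(2,0)S 2/3 satisfied
(2,2)S 2/3 satisfied
(2,3)S 3/4 satisfied
(2,4)S 1/2 satisfied
(3,0)S 1/4 not
(3,1)N 3/6 satisfied
(4,0)N 3/5 satisfied
(4,1)N 5/7 satisfied
(4,2)N 4/5 satisfied
(4,3)S 1/3 satisfied
(5,0)S 0/3 not
(5,1)N 4/5 satisfied
(5,2)N 3/4 satisfied
(5,4)S 1/1 satisfied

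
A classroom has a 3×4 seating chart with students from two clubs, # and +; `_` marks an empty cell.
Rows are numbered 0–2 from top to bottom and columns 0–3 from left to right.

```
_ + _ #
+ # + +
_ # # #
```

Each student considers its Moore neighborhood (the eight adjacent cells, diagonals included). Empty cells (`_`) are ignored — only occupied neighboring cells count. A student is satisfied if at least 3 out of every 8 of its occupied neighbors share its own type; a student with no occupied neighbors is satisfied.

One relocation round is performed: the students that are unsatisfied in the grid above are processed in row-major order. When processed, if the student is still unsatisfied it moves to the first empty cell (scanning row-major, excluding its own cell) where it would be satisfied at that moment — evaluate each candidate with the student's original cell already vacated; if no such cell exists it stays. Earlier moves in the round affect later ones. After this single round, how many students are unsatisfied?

Initially unsatisfied (in order): (0,3), (1,0), (1,2), (1,3), (2,3).
  (0,3) → (2,0).
  (1,0) → (0,0).
  (1,2) → (0,2).
  (1,3) → (0,3).
  (2,3): now satisfied by earlier moves; stays.
Resulting grid:
+ + + +
_ # _ _
# # # #
All satisfied now.

0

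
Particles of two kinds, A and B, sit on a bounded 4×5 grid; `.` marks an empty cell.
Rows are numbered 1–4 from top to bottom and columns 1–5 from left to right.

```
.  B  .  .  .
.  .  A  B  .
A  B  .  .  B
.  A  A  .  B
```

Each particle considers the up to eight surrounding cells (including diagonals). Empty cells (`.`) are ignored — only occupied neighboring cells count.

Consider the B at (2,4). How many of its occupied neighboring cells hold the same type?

1

Occupied neighbors of (2,4): (2,3)=A, (3,5)=B.
Same type (B): 1 of 2.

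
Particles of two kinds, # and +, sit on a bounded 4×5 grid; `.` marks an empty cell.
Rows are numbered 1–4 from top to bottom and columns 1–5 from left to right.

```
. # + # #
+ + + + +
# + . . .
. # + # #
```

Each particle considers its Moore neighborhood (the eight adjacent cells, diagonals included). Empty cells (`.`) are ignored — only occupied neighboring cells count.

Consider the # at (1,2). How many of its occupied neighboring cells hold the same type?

0

Occupied neighbors of (1,2): (1,3)=+, (2,1)=+, (2,2)=+, (2,3)=+.
Same type (#): 0 of 4.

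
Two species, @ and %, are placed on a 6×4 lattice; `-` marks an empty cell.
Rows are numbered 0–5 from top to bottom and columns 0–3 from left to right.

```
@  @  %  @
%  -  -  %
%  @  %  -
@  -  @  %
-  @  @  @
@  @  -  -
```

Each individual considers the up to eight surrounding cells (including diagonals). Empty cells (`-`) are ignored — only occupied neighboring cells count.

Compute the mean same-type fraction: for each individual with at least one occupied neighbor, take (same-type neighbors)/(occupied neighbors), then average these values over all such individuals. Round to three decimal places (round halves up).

(0,0)@ 1/2
(0,1)@ 1/3
(0,2)% 1/3
(0,3)@ 0/2
(1,0)% 1/4
(1,3)% 2/3
(2,0)% 1/3
(2,1)@ 2/5
(2,2)% 2/4
(3,0)@ 2/3
(3,2)@ 4/6
(3,3)% 1/4
(4,1)@ 5/5
(4,2)@ 4/5
(4,3)@ 2/3
(5,0)@ 2/2
(5,1)@ 3/3
Sum over 17 individuals: 1/2 + 1/3 + 1/3 + 0/2 + 1/4 + 2/3 + 1/3 + 2/5 + 2/4 + 2/3 + 4/6 + 1/4 + 5/5 + 4/5 + 2/3 + 2/2 + 3/3 = 281/30; mean = 281/30 ÷ 17 = 281/510 = 0.550980… → 0.551.

0.551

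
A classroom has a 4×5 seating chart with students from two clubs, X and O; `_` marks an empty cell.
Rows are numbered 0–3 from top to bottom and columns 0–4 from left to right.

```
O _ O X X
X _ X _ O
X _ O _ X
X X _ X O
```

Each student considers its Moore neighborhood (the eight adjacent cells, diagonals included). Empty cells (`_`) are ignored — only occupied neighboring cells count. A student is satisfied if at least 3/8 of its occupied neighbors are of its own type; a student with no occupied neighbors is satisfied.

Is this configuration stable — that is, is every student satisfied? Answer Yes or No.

No

(0,0)O 0/1 unhappy
(0,2)O 0/2 unhappy
(0,3)X 2/4 ok
(0,4)X 1/2 ok
(1,0)X 1/2 ok
(1,2)X 1/3 unhappy
(1,4)O 0/3 unhappy
(2,0)X 3/3 ok
(2,2)O 0/3 unhappy
(2,4)X 1/3 unhappy
(3,0)X 2/2 ok
(3,1)X 2/3 ok
(3,3)X 1/3 unhappy
(3,4)O 0/2 unhappy
For instance (0,0) has only 0/1 same-type neighbors, below 3/8.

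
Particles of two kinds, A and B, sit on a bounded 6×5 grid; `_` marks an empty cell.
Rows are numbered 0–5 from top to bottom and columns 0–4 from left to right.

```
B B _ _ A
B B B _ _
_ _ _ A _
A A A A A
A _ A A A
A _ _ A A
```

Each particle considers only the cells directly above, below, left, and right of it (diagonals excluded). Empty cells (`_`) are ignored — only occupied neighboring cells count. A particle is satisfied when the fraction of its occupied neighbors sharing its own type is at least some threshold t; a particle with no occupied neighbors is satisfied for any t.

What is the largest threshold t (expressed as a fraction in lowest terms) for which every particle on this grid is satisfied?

Row 0: (0,0)B 2/2 · (0,1)B 2/2 · (0,4)A — no occupied neighbors
Row 1: (1,0)B 2/2 · (1,1)B 3/3 · (1,2)B 1/1
Row 2: (2,3)A 1/1
Row 3: (3,0)A 2/2 · (3,1)A 2/2 · (3,2)A 3/3 · (3,3)A 4/4 · (3,4)A 2/2
Row 4: (4,0)A 2/2 · (4,2)A 2/2 · (4,3)A 4/4 · (4,4)A 3/3
Row 5: (5,0)A 1/1 · (5,3)A 2/2 · (5,4)A 2/2
The smallest same-type fraction is 2/2 at (0,0), which reduces to 1/1. Any threshold above that leaves this particle unsatisfied.

1/1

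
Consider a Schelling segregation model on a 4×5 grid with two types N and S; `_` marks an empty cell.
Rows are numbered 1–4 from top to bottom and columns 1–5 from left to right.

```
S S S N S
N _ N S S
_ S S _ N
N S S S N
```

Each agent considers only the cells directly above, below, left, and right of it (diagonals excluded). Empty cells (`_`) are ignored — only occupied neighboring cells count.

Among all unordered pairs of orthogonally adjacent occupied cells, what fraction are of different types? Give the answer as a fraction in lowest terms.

1/2

Scan each occupied cell's neighbors to the right and below so each pair is counted once.
Row 1: S(1,1)–S(1,2)= S(1,1)–N(2,1)≠ S(1,2)–S(1,3)= S(1,3)–N(1,4)≠ S(1,3)–N(2,3)≠ N(1,4)–S(1,5)≠ N(1,4)–S(2,4)≠ S(1,5)–S(2,5)=  → 5/8 unlike.
Row 2: N(2,3)–S(2,4)≠ N(2,3)–S(3,3)≠ S(2,4)–S(2,5)= S(2,5)–N(3,5)≠  → 3/4 unlike.
Row 3: S(3,2)–S(3,3)= S(3,2)–S(4,2)= S(3,3)–S(4,3)= N(3,5)–N(4,5)=  → 0/4 unlike.
Row 4: N(4,1)–S(4,2)≠ S(4,2)–S(4,3)= S(4,3)–S(4,4)= S(4,4)–N(4,5)≠  → 2/4 unlike.
Total adjacent occupied pairs: 20; unlike-type pairs: 10.
10/20 reduces to 1/2.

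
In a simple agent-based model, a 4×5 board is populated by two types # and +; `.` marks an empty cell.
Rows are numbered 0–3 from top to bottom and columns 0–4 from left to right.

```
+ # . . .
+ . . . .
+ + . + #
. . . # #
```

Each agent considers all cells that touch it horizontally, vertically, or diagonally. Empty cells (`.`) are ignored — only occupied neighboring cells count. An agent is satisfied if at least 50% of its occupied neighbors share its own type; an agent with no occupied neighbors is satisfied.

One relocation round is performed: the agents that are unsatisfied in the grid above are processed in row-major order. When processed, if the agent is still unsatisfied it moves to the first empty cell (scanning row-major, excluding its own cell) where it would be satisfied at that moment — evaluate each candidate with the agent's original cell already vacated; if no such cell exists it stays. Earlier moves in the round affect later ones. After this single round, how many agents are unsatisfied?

Initially unsatisfied (in order): (0,1), (2,3).
  (0,1) → (0,2).
  (2,3) → (0,1).
Resulting grid:
+ + # . .
+ . . . .
+ + . . #
. . . # #
Unsatisfied now: (0,2).

1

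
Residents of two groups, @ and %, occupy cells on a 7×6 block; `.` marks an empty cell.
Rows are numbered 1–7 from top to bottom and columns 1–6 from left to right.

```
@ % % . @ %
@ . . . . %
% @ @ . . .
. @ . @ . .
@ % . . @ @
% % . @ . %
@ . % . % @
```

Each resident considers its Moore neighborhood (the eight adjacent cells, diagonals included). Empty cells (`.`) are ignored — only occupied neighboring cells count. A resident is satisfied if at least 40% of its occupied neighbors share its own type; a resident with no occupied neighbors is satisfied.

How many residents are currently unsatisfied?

(1,1)@ 1/2 ✓
(1,2)% 1/3 ✗
(1,3)% 1/1 ✓
(1,5)@ 0/2 ✗
(1,6)% 1/2 ✓
(2,1)@ 2/4 ✓
(2,6)% 1/2 ✓
(3,1)% 0/3 ✗
(3,2)@ 3/4 ✓
(3,3)@ 3/3 ✓
(4,2)@ 3/5 ✓
(4,4)@ 2/2 ✓
(5,1)@ 1/4 ✗
(5,2)% 2/4 ✓
(5,5)@ 3/4 ✓
(5,6)@ 1/2 ✓
(6,1)% 2/4 ✓
(6,2)% 3/5 ✓
(6,4)@ 1/3 ✗
(6,6)% 1/4 ✗
(7,1)@ 0/2 ✗
(7,3)% 1/2 ✓
(7,5)% 1/3 ✗
(7,6)@ 0/2 ✗
Unsatisfied: (1,2), (1,5), (3,1), (5,1), (6,4), (6,6), (7,1), (7,5), (7,6) — 9 in total.

9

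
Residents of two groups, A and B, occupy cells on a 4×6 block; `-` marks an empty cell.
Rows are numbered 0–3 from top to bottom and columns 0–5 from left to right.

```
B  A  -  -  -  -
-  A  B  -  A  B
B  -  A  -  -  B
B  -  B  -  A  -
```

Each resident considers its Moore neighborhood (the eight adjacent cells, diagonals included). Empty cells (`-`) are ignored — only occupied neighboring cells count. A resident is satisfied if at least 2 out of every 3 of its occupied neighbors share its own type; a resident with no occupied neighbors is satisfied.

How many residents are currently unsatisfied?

Row 0: (0,0)B 0/2 not · (0,1)A 1/3 not
Row 1: (1,1)A 2/5 not · (1,2)B 0/3 not · (1,4)A 0/2 not · (1,5)B 1/2 not
Row 2: (2,0)B 1/2 not · (2,2)A 1/3 not · (2,5)B 1/3 not
Row 3: (3,0)B 1/1 satisfied · (3,2)B 0/1 not · (3,4)A 0/1 not
Unsatisfied: (0,0), (0,1), (1,1), (1,2), (1,4), (1,5), (2,0), (2,2), (2,5), (3,2), (3,4) — 11 in total.

11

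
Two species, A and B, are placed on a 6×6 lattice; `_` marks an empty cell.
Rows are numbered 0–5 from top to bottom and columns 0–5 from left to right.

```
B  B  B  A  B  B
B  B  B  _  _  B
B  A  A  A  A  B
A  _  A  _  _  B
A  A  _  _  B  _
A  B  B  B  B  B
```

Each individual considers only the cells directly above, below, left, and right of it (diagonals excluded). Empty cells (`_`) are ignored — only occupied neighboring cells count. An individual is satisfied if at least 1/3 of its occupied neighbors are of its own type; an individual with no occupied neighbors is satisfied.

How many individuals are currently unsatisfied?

1

Row 0: (0,0)B 2/2 ok · (0,1)B 3/3 ok · (0,2)B 2/3 ok · (0,3)A 0/2 unhappy · (0,4)B 1/2 ok · (0,5)B 2/2 ok
Row 1: (1,0)B 3/3 ok · (1,1)B 3/4 ok · (1,2)B 2/3 ok · (1,5)B 2/2 ok
Row 2: (2,0)B 1/3 ok · (2,1)A 1/3 ok · (2,2)A 3/4 ok · (2,3)A 2/2 ok · (2,4)A 1/2 ok · (2,5)B 2/3 ok
Row 3: (3,0)A 1/2 ok · (3,2)A 1/1 ok · (3,5)B 1/1 ok
Row 4: (4,0)A 3/3 ok · (4,1)A 1/2 ok · (4,4)B 1/1 ok
Row 5: (5,0)A 1/2 ok · (5,1)B 1/3 ok · (5,2)B 2/2 ok · (5,3)B 2/2 ok · (5,4)B 3/3 ok · (5,5)B 1/1 ok
Unsatisfied: (0,3) — 1 in total.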